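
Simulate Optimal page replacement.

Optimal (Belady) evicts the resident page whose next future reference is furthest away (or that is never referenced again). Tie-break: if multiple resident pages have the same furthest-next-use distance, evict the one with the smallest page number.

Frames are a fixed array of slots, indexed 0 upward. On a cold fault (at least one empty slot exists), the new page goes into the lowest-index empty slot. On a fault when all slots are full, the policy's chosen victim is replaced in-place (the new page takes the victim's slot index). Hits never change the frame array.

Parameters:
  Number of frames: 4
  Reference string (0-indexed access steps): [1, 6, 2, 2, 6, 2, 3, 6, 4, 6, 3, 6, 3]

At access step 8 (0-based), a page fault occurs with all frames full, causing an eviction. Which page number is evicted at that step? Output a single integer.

Answer: 1

Derivation:
Step 0: ref 1 -> FAULT, frames=[1,-,-,-]
Step 1: ref 6 -> FAULT, frames=[1,6,-,-]
Step 2: ref 2 -> FAULT, frames=[1,6,2,-]
Step 3: ref 2 -> HIT, frames=[1,6,2,-]
Step 4: ref 6 -> HIT, frames=[1,6,2,-]
Step 5: ref 2 -> HIT, frames=[1,6,2,-]
Step 6: ref 3 -> FAULT, frames=[1,6,2,3]
Step 7: ref 6 -> HIT, frames=[1,6,2,3]
Step 8: ref 4 -> FAULT, evict 1, frames=[4,6,2,3]
At step 8: evicted page 1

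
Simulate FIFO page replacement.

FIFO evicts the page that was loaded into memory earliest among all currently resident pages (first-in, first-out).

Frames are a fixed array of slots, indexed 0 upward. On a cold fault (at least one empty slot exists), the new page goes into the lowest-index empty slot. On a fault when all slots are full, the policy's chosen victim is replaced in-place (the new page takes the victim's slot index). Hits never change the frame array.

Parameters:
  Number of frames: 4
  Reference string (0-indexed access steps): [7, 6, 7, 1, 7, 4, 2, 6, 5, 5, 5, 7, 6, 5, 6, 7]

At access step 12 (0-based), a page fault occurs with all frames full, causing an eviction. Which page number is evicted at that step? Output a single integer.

Step 0: ref 7 -> FAULT, frames=[7,-,-,-]
Step 1: ref 6 -> FAULT, frames=[7,6,-,-]
Step 2: ref 7 -> HIT, frames=[7,6,-,-]
Step 3: ref 1 -> FAULT, frames=[7,6,1,-]
Step 4: ref 7 -> HIT, frames=[7,6,1,-]
Step 5: ref 4 -> FAULT, frames=[7,6,1,4]
Step 6: ref 2 -> FAULT, evict 7, frames=[2,6,1,4]
Step 7: ref 6 -> HIT, frames=[2,6,1,4]
Step 8: ref 5 -> FAULT, evict 6, frames=[2,5,1,4]
Step 9: ref 5 -> HIT, frames=[2,5,1,4]
Step 10: ref 5 -> HIT, frames=[2,5,1,4]
Step 11: ref 7 -> FAULT, evict 1, frames=[2,5,7,4]
Step 12: ref 6 -> FAULT, evict 4, frames=[2,5,7,6]
At step 12: evicted page 4

Answer: 4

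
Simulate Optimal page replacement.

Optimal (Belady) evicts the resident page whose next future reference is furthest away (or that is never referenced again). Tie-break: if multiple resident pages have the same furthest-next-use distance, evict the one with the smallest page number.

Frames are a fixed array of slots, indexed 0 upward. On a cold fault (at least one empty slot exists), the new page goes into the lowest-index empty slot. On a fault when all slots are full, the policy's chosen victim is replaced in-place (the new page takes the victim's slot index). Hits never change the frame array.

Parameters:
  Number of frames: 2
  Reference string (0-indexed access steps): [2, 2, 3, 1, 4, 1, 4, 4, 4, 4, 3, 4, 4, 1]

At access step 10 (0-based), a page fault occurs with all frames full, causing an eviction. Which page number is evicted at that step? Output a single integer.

Answer: 1

Derivation:
Step 0: ref 2 -> FAULT, frames=[2,-]
Step 1: ref 2 -> HIT, frames=[2,-]
Step 2: ref 3 -> FAULT, frames=[2,3]
Step 3: ref 1 -> FAULT, evict 2, frames=[1,3]
Step 4: ref 4 -> FAULT, evict 3, frames=[1,4]
Step 5: ref 1 -> HIT, frames=[1,4]
Step 6: ref 4 -> HIT, frames=[1,4]
Step 7: ref 4 -> HIT, frames=[1,4]
Step 8: ref 4 -> HIT, frames=[1,4]
Step 9: ref 4 -> HIT, frames=[1,4]
Step 10: ref 3 -> FAULT, evict 1, frames=[3,4]
At step 10: evicted page 1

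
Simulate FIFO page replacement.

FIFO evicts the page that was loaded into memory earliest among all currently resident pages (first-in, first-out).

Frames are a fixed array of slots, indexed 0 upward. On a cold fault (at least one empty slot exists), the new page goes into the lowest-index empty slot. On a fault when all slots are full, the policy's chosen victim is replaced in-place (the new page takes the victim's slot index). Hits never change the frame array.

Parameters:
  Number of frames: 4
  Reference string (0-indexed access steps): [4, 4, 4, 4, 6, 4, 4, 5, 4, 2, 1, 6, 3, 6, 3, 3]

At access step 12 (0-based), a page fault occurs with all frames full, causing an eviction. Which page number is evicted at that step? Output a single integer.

Answer: 6

Derivation:
Step 0: ref 4 -> FAULT, frames=[4,-,-,-]
Step 1: ref 4 -> HIT, frames=[4,-,-,-]
Step 2: ref 4 -> HIT, frames=[4,-,-,-]
Step 3: ref 4 -> HIT, frames=[4,-,-,-]
Step 4: ref 6 -> FAULT, frames=[4,6,-,-]
Step 5: ref 4 -> HIT, frames=[4,6,-,-]
Step 6: ref 4 -> HIT, frames=[4,6,-,-]
Step 7: ref 5 -> FAULT, frames=[4,6,5,-]
Step 8: ref 4 -> HIT, frames=[4,6,5,-]
Step 9: ref 2 -> FAULT, frames=[4,6,5,2]
Step 10: ref 1 -> FAULT, evict 4, frames=[1,6,5,2]
Step 11: ref 6 -> HIT, frames=[1,6,5,2]
Step 12: ref 3 -> FAULT, evict 6, frames=[1,3,5,2]
At step 12: evicted page 6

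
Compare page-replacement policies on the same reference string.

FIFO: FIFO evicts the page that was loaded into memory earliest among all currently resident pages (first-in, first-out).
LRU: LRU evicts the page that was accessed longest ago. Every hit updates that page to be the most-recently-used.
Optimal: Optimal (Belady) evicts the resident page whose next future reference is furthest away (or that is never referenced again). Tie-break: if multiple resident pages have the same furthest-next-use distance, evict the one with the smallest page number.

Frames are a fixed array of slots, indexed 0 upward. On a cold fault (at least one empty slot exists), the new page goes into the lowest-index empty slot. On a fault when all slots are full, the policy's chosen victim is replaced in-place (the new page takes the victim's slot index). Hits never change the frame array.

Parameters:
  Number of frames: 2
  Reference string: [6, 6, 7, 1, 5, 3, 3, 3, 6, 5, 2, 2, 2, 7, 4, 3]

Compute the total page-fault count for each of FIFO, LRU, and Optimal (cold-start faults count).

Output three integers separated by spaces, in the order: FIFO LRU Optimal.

--- FIFO ---
  step 0: ref 6 -> FAULT, frames=[6,-] (faults so far: 1)
  step 1: ref 6 -> HIT, frames=[6,-] (faults so far: 1)
  step 2: ref 7 -> FAULT, frames=[6,7] (faults so far: 2)
  step 3: ref 1 -> FAULT, evict 6, frames=[1,7] (faults so far: 3)
  step 4: ref 5 -> FAULT, evict 7, frames=[1,5] (faults so far: 4)
  step 5: ref 3 -> FAULT, evict 1, frames=[3,5] (faults so far: 5)
  step 6: ref 3 -> HIT, frames=[3,5] (faults so far: 5)
  step 7: ref 3 -> HIT, frames=[3,5] (faults so far: 5)
  step 8: ref 6 -> FAULT, evict 5, frames=[3,6] (faults so far: 6)
  step 9: ref 5 -> FAULT, evict 3, frames=[5,6] (faults so far: 7)
  step 10: ref 2 -> FAULT, evict 6, frames=[5,2] (faults so far: 8)
  step 11: ref 2 -> HIT, frames=[5,2] (faults so far: 8)
  step 12: ref 2 -> HIT, frames=[5,2] (faults so far: 8)
  step 13: ref 7 -> FAULT, evict 5, frames=[7,2] (faults so far: 9)
  step 14: ref 4 -> FAULT, evict 2, frames=[7,4] (faults so far: 10)
  step 15: ref 3 -> FAULT, evict 7, frames=[3,4] (faults so far: 11)
  FIFO total faults: 11
--- LRU ---
  step 0: ref 6 -> FAULT, frames=[6,-] (faults so far: 1)
  step 1: ref 6 -> HIT, frames=[6,-] (faults so far: 1)
  step 2: ref 7 -> FAULT, frames=[6,7] (faults so far: 2)
  step 3: ref 1 -> FAULT, evict 6, frames=[1,7] (faults so far: 3)
  step 4: ref 5 -> FAULT, evict 7, frames=[1,5] (faults so far: 4)
  step 5: ref 3 -> FAULT, evict 1, frames=[3,5] (faults so far: 5)
  step 6: ref 3 -> HIT, frames=[3,5] (faults so far: 5)
  step 7: ref 3 -> HIT, frames=[3,5] (faults so far: 5)
  step 8: ref 6 -> FAULT, evict 5, frames=[3,6] (faults so far: 6)
  step 9: ref 5 -> FAULT, evict 3, frames=[5,6] (faults so far: 7)
  step 10: ref 2 -> FAULT, evict 6, frames=[5,2] (faults so far: 8)
  step 11: ref 2 -> HIT, frames=[5,2] (faults so far: 8)
  step 12: ref 2 -> HIT, frames=[5,2] (faults so far: 8)
  step 13: ref 7 -> FAULT, evict 5, frames=[7,2] (faults so far: 9)
  step 14: ref 4 -> FAULT, evict 2, frames=[7,4] (faults so far: 10)
  step 15: ref 3 -> FAULT, evict 7, frames=[3,4] (faults so far: 11)
  LRU total faults: 11
--- Optimal ---
  step 0: ref 6 -> FAULT, frames=[6,-] (faults so far: 1)
  step 1: ref 6 -> HIT, frames=[6,-] (faults so far: 1)
  step 2: ref 7 -> FAULT, frames=[6,7] (faults so far: 2)
  step 3: ref 1 -> FAULT, evict 7, frames=[6,1] (faults so far: 3)
  step 4: ref 5 -> FAULT, evict 1, frames=[6,5] (faults so far: 4)
  step 5: ref 3 -> FAULT, evict 5, frames=[6,3] (faults so far: 5)
  step 6: ref 3 -> HIT, frames=[6,3] (faults so far: 5)
  step 7: ref 3 -> HIT, frames=[6,3] (faults so far: 5)
  step 8: ref 6 -> HIT, frames=[6,3] (faults so far: 5)
  step 9: ref 5 -> FAULT, evict 6, frames=[5,3] (faults so far: 6)
  step 10: ref 2 -> FAULT, evict 5, frames=[2,3] (faults so far: 7)
  step 11: ref 2 -> HIT, frames=[2,3] (faults so far: 7)
  step 12: ref 2 -> HIT, frames=[2,3] (faults so far: 7)
  step 13: ref 7 -> FAULT, evict 2, frames=[7,3] (faults so far: 8)
  step 14: ref 4 -> FAULT, evict 7, frames=[4,3] (faults so far: 9)
  step 15: ref 3 -> HIT, frames=[4,3] (faults so far: 9)
  Optimal total faults: 9

Answer: 11 11 9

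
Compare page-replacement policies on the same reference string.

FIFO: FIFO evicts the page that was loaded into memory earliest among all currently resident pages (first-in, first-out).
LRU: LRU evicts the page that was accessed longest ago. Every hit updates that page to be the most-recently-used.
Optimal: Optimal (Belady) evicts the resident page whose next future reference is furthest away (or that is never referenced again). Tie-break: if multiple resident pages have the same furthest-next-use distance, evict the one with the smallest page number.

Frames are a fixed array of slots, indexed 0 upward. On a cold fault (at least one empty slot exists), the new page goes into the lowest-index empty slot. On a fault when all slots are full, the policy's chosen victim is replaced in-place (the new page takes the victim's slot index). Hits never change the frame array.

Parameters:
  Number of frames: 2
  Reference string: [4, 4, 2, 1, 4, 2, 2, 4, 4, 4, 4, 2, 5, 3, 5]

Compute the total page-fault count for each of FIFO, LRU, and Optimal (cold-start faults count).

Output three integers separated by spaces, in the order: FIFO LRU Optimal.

Answer: 7 7 6

Derivation:
--- FIFO ---
  step 0: ref 4 -> FAULT, frames=[4,-] (faults so far: 1)
  step 1: ref 4 -> HIT, frames=[4,-] (faults so far: 1)
  step 2: ref 2 -> FAULT, frames=[4,2] (faults so far: 2)
  step 3: ref 1 -> FAULT, evict 4, frames=[1,2] (faults so far: 3)
  step 4: ref 4 -> FAULT, evict 2, frames=[1,4] (faults so far: 4)
  step 5: ref 2 -> FAULT, evict 1, frames=[2,4] (faults so far: 5)
  step 6: ref 2 -> HIT, frames=[2,4] (faults so far: 5)
  step 7: ref 4 -> HIT, frames=[2,4] (faults so far: 5)
  step 8: ref 4 -> HIT, frames=[2,4] (faults so far: 5)
  step 9: ref 4 -> HIT, frames=[2,4] (faults so far: 5)
  step 10: ref 4 -> HIT, frames=[2,4] (faults so far: 5)
  step 11: ref 2 -> HIT, frames=[2,4] (faults so far: 5)
  step 12: ref 5 -> FAULT, evict 4, frames=[2,5] (faults so far: 6)
  step 13: ref 3 -> FAULT, evict 2, frames=[3,5] (faults so far: 7)
  step 14: ref 5 -> HIT, frames=[3,5] (faults so far: 7)
  FIFO total faults: 7
--- LRU ---
  step 0: ref 4 -> FAULT, frames=[4,-] (faults so far: 1)
  step 1: ref 4 -> HIT, frames=[4,-] (faults so far: 1)
  step 2: ref 2 -> FAULT, frames=[4,2] (faults so far: 2)
  step 3: ref 1 -> FAULT, evict 4, frames=[1,2] (faults so far: 3)
  step 4: ref 4 -> FAULT, evict 2, frames=[1,4] (faults so far: 4)
  step 5: ref 2 -> FAULT, evict 1, frames=[2,4] (faults so far: 5)
  step 6: ref 2 -> HIT, frames=[2,4] (faults so far: 5)
  step 7: ref 4 -> HIT, frames=[2,4] (faults so far: 5)
  step 8: ref 4 -> HIT, frames=[2,4] (faults so far: 5)
  step 9: ref 4 -> HIT, frames=[2,4] (faults so far: 5)
  step 10: ref 4 -> HIT, frames=[2,4] (faults so far: 5)
  step 11: ref 2 -> HIT, frames=[2,4] (faults so far: 5)
  step 12: ref 5 -> FAULT, evict 4, frames=[2,5] (faults so far: 6)
  step 13: ref 3 -> FAULT, evict 2, frames=[3,5] (faults so far: 7)
  step 14: ref 5 -> HIT, frames=[3,5] (faults so far: 7)
  LRU total faults: 7
--- Optimal ---
  step 0: ref 4 -> FAULT, frames=[4,-] (faults so far: 1)
  step 1: ref 4 -> HIT, frames=[4,-] (faults so far: 1)
  step 2: ref 2 -> FAULT, frames=[4,2] (faults so far: 2)
  step 3: ref 1 -> FAULT, evict 2, frames=[4,1] (faults so far: 3)
  step 4: ref 4 -> HIT, frames=[4,1] (faults so far: 3)
  step 5: ref 2 -> FAULT, evict 1, frames=[4,2] (faults so far: 4)
  step 6: ref 2 -> HIT, frames=[4,2] (faults so far: 4)
  step 7: ref 4 -> HIT, frames=[4,2] (faults so far: 4)
  step 8: ref 4 -> HIT, frames=[4,2] (faults so far: 4)
  step 9: ref 4 -> HIT, frames=[4,2] (faults so far: 4)
  step 10: ref 4 -> HIT, frames=[4,2] (faults so far: 4)
  step 11: ref 2 -> HIT, frames=[4,2] (faults so far: 4)
  step 12: ref 5 -> FAULT, evict 2, frames=[4,5] (faults so far: 5)
  step 13: ref 3 -> FAULT, evict 4, frames=[3,5] (faults so far: 6)
  step 14: ref 5 -> HIT, frames=[3,5] (faults so far: 6)
  Optimal total faults: 6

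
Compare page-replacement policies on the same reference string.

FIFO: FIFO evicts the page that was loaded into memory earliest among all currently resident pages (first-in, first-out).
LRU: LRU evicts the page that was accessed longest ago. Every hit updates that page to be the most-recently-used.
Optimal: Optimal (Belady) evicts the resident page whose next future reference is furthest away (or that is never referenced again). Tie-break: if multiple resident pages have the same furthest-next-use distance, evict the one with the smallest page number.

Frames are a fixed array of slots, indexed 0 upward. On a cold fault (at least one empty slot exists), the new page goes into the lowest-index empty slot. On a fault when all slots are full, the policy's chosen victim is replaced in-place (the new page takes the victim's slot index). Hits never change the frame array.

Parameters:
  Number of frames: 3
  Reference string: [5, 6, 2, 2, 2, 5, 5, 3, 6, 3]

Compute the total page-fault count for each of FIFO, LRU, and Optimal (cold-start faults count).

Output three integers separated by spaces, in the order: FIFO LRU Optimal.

--- FIFO ---
  step 0: ref 5 -> FAULT, frames=[5,-,-] (faults so far: 1)
  step 1: ref 6 -> FAULT, frames=[5,6,-] (faults so far: 2)
  step 2: ref 2 -> FAULT, frames=[5,6,2] (faults so far: 3)
  step 3: ref 2 -> HIT, frames=[5,6,2] (faults so far: 3)
  step 4: ref 2 -> HIT, frames=[5,6,2] (faults so far: 3)
  step 5: ref 5 -> HIT, frames=[5,6,2] (faults so far: 3)
  step 6: ref 5 -> HIT, frames=[5,6,2] (faults so far: 3)
  step 7: ref 3 -> FAULT, evict 5, frames=[3,6,2] (faults so far: 4)
  step 8: ref 6 -> HIT, frames=[3,6,2] (faults so far: 4)
  step 9: ref 3 -> HIT, frames=[3,6,2] (faults so far: 4)
  FIFO total faults: 4
--- LRU ---
  step 0: ref 5 -> FAULT, frames=[5,-,-] (faults so far: 1)
  step 1: ref 6 -> FAULT, frames=[5,6,-] (faults so far: 2)
  step 2: ref 2 -> FAULT, frames=[5,6,2] (faults so far: 3)
  step 3: ref 2 -> HIT, frames=[5,6,2] (faults so far: 3)
  step 4: ref 2 -> HIT, frames=[5,6,2] (faults so far: 3)
  step 5: ref 5 -> HIT, frames=[5,6,2] (faults so far: 3)
  step 6: ref 5 -> HIT, frames=[5,6,2] (faults so far: 3)
  step 7: ref 3 -> FAULT, evict 6, frames=[5,3,2] (faults so far: 4)
  step 8: ref 6 -> FAULT, evict 2, frames=[5,3,6] (faults so far: 5)
  step 9: ref 3 -> HIT, frames=[5,3,6] (faults so far: 5)
  LRU total faults: 5
--- Optimal ---
  step 0: ref 5 -> FAULT, frames=[5,-,-] (faults so far: 1)
  step 1: ref 6 -> FAULT, frames=[5,6,-] (faults so far: 2)
  step 2: ref 2 -> FAULT, frames=[5,6,2] (faults so far: 3)
  step 3: ref 2 -> HIT, frames=[5,6,2] (faults so far: 3)
  step 4: ref 2 -> HIT, frames=[5,6,2] (faults so far: 3)
  step 5: ref 5 -> HIT, frames=[5,6,2] (faults so far: 3)
  step 6: ref 5 -> HIT, frames=[5,6,2] (faults so far: 3)
  step 7: ref 3 -> FAULT, evict 2, frames=[5,6,3] (faults so far: 4)
  step 8: ref 6 -> HIT, frames=[5,6,3] (faults so far: 4)
  step 9: ref 3 -> HIT, frames=[5,6,3] (faults so far: 4)
  Optimal total faults: 4

Answer: 4 5 4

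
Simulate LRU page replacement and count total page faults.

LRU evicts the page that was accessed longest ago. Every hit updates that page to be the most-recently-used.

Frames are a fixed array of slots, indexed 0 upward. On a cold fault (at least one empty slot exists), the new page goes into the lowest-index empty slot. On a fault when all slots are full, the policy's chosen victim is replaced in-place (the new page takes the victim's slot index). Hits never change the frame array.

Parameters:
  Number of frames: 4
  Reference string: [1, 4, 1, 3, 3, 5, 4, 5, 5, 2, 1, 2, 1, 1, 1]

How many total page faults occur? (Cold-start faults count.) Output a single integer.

Answer: 6

Derivation:
Step 0: ref 1 → FAULT, frames=[1,-,-,-]
Step 1: ref 4 → FAULT, frames=[1,4,-,-]
Step 2: ref 1 → HIT, frames=[1,4,-,-]
Step 3: ref 3 → FAULT, frames=[1,4,3,-]
Step 4: ref 3 → HIT, frames=[1,4,3,-]
Step 5: ref 5 → FAULT, frames=[1,4,3,5]
Step 6: ref 4 → HIT, frames=[1,4,3,5]
Step 7: ref 5 → HIT, frames=[1,4,3,5]
Step 8: ref 5 → HIT, frames=[1,4,3,5]
Step 9: ref 2 → FAULT (evict 1), frames=[2,4,3,5]
Step 10: ref 1 → FAULT (evict 3), frames=[2,4,1,5]
Step 11: ref 2 → HIT, frames=[2,4,1,5]
Step 12: ref 1 → HIT, frames=[2,4,1,5]
Step 13: ref 1 → HIT, frames=[2,4,1,5]
Step 14: ref 1 → HIT, frames=[2,4,1,5]
Total faults: 6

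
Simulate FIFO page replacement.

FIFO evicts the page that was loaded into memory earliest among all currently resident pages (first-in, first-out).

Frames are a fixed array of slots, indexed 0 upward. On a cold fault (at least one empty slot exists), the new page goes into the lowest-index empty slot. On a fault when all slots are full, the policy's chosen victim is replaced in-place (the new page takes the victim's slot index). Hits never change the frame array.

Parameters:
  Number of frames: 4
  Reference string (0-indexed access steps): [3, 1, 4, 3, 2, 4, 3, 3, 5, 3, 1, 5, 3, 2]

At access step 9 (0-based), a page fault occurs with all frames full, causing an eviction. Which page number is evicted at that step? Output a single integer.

Answer: 1

Derivation:
Step 0: ref 3 -> FAULT, frames=[3,-,-,-]
Step 1: ref 1 -> FAULT, frames=[3,1,-,-]
Step 2: ref 4 -> FAULT, frames=[3,1,4,-]
Step 3: ref 3 -> HIT, frames=[3,1,4,-]
Step 4: ref 2 -> FAULT, frames=[3,1,4,2]
Step 5: ref 4 -> HIT, frames=[3,1,4,2]
Step 6: ref 3 -> HIT, frames=[3,1,4,2]
Step 7: ref 3 -> HIT, frames=[3,1,4,2]
Step 8: ref 5 -> FAULT, evict 3, frames=[5,1,4,2]
Step 9: ref 3 -> FAULT, evict 1, frames=[5,3,4,2]
At step 9: evicted page 1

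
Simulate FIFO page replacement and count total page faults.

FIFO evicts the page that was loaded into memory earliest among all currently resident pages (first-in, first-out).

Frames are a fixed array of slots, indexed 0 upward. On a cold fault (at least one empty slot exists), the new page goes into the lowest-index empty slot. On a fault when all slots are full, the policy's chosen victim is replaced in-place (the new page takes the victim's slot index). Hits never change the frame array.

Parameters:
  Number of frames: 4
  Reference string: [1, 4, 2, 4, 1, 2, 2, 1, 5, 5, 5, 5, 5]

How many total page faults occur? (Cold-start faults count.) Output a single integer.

Step 0: ref 1 → FAULT, frames=[1,-,-,-]
Step 1: ref 4 → FAULT, frames=[1,4,-,-]
Step 2: ref 2 → FAULT, frames=[1,4,2,-]
Step 3: ref 4 → HIT, frames=[1,4,2,-]
Step 4: ref 1 → HIT, frames=[1,4,2,-]
Step 5: ref 2 → HIT, frames=[1,4,2,-]
Step 6: ref 2 → HIT, frames=[1,4,2,-]
Step 7: ref 1 → HIT, frames=[1,4,2,-]
Step 8: ref 5 → FAULT, frames=[1,4,2,5]
Step 9: ref 5 → HIT, frames=[1,4,2,5]
Step 10: ref 5 → HIT, frames=[1,4,2,5]
Step 11: ref 5 → HIT, frames=[1,4,2,5]
Step 12: ref 5 → HIT, frames=[1,4,2,5]
Total faults: 4

Answer: 4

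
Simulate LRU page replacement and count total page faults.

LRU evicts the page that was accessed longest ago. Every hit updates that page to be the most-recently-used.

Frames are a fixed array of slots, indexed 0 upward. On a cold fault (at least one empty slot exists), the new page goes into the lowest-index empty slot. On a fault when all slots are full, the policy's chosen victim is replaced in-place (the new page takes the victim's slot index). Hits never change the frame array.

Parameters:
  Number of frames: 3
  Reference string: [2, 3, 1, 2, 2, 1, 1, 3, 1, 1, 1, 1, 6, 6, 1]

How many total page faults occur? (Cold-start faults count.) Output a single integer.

Step 0: ref 2 → FAULT, frames=[2,-,-]
Step 1: ref 3 → FAULT, frames=[2,3,-]
Step 2: ref 1 → FAULT, frames=[2,3,1]
Step 3: ref 2 → HIT, frames=[2,3,1]
Step 4: ref 2 → HIT, frames=[2,3,1]
Step 5: ref 1 → HIT, frames=[2,3,1]
Step 6: ref 1 → HIT, frames=[2,3,1]
Step 7: ref 3 → HIT, frames=[2,3,1]
Step 8: ref 1 → HIT, frames=[2,3,1]
Step 9: ref 1 → HIT, frames=[2,3,1]
Step 10: ref 1 → HIT, frames=[2,3,1]
Step 11: ref 1 → HIT, frames=[2,3,1]
Step 12: ref 6 → FAULT (evict 2), frames=[6,3,1]
Step 13: ref 6 → HIT, frames=[6,3,1]
Step 14: ref 1 → HIT, frames=[6,3,1]
Total faults: 4

Answer: 4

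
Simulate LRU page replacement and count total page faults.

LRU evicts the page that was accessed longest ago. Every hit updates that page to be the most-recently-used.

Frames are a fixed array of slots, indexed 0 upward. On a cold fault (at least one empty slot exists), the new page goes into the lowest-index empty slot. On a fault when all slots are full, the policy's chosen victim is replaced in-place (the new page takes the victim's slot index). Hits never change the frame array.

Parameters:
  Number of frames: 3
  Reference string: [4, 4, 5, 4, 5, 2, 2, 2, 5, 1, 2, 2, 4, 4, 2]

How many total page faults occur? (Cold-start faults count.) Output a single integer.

Answer: 5

Derivation:
Step 0: ref 4 → FAULT, frames=[4,-,-]
Step 1: ref 4 → HIT, frames=[4,-,-]
Step 2: ref 5 → FAULT, frames=[4,5,-]
Step 3: ref 4 → HIT, frames=[4,5,-]
Step 4: ref 5 → HIT, frames=[4,5,-]
Step 5: ref 2 → FAULT, frames=[4,5,2]
Step 6: ref 2 → HIT, frames=[4,5,2]
Step 7: ref 2 → HIT, frames=[4,5,2]
Step 8: ref 5 → HIT, frames=[4,5,2]
Step 9: ref 1 → FAULT (evict 4), frames=[1,5,2]
Step 10: ref 2 → HIT, frames=[1,5,2]
Step 11: ref 2 → HIT, frames=[1,5,2]
Step 12: ref 4 → FAULT (evict 5), frames=[1,4,2]
Step 13: ref 4 → HIT, frames=[1,4,2]
Step 14: ref 2 → HIT, frames=[1,4,2]
Total faults: 5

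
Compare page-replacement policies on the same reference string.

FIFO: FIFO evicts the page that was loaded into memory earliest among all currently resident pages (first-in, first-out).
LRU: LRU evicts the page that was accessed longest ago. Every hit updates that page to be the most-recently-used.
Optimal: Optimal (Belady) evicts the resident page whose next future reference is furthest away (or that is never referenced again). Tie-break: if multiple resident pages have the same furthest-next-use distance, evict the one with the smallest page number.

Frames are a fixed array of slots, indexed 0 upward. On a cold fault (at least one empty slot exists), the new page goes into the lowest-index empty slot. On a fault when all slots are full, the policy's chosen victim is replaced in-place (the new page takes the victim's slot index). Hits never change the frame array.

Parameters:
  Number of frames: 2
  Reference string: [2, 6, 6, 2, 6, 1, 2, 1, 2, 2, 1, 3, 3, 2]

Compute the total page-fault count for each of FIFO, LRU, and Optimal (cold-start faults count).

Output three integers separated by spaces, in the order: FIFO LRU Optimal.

Answer: 5 6 4

Derivation:
--- FIFO ---
  step 0: ref 2 -> FAULT, frames=[2,-] (faults so far: 1)
  step 1: ref 6 -> FAULT, frames=[2,6] (faults so far: 2)
  step 2: ref 6 -> HIT, frames=[2,6] (faults so far: 2)
  step 3: ref 2 -> HIT, frames=[2,6] (faults so far: 2)
  step 4: ref 6 -> HIT, frames=[2,6] (faults so far: 2)
  step 5: ref 1 -> FAULT, evict 2, frames=[1,6] (faults so far: 3)
  step 6: ref 2 -> FAULT, evict 6, frames=[1,2] (faults so far: 4)
  step 7: ref 1 -> HIT, frames=[1,2] (faults so far: 4)
  step 8: ref 2 -> HIT, frames=[1,2] (faults so far: 4)
  step 9: ref 2 -> HIT, frames=[1,2] (faults so far: 4)
  step 10: ref 1 -> HIT, frames=[1,2] (faults so far: 4)
  step 11: ref 3 -> FAULT, evict 1, frames=[3,2] (faults so far: 5)
  step 12: ref 3 -> HIT, frames=[3,2] (faults so far: 5)
  step 13: ref 2 -> HIT, frames=[3,2] (faults so far: 5)
  FIFO total faults: 5
--- LRU ---
  step 0: ref 2 -> FAULT, frames=[2,-] (faults so far: 1)
  step 1: ref 6 -> FAULT, frames=[2,6] (faults so far: 2)
  step 2: ref 6 -> HIT, frames=[2,6] (faults so far: 2)
  step 3: ref 2 -> HIT, frames=[2,6] (faults so far: 2)
  step 4: ref 6 -> HIT, frames=[2,6] (faults so far: 2)
  step 5: ref 1 -> FAULT, evict 2, frames=[1,6] (faults so far: 3)
  step 6: ref 2 -> FAULT, evict 6, frames=[1,2] (faults so far: 4)
  step 7: ref 1 -> HIT, frames=[1,2] (faults so far: 4)
  step 8: ref 2 -> HIT, frames=[1,2] (faults so far: 4)
  step 9: ref 2 -> HIT, frames=[1,2] (faults so far: 4)
  step 10: ref 1 -> HIT, frames=[1,2] (faults so far: 4)
  step 11: ref 3 -> FAULT, evict 2, frames=[1,3] (faults so far: 5)
  step 12: ref 3 -> HIT, frames=[1,3] (faults so far: 5)
  step 13: ref 2 -> FAULT, evict 1, frames=[2,3] (faults so far: 6)
  LRU total faults: 6
--- Optimal ---
  step 0: ref 2 -> FAULT, frames=[2,-] (faults so far: 1)
  step 1: ref 6 -> FAULT, frames=[2,6] (faults so far: 2)
  step 2: ref 6 -> HIT, frames=[2,6] (faults so far: 2)
  step 3: ref 2 -> HIT, frames=[2,6] (faults so far: 2)
  step 4: ref 6 -> HIT, frames=[2,6] (faults so far: 2)
  step 5: ref 1 -> FAULT, evict 6, frames=[2,1] (faults so far: 3)
  step 6: ref 2 -> HIT, frames=[2,1] (faults so far: 3)
  step 7: ref 1 -> HIT, frames=[2,1] (faults so far: 3)
  step 8: ref 2 -> HIT, frames=[2,1] (faults so far: 3)
  step 9: ref 2 -> HIT, frames=[2,1] (faults so far: 3)
  step 10: ref 1 -> HIT, frames=[2,1] (faults so far: 3)
  step 11: ref 3 -> FAULT, evict 1, frames=[2,3] (faults so far: 4)
  step 12: ref 3 -> HIT, frames=[2,3] (faults so far: 4)
  step 13: ref 2 -> HIT, frames=[2,3] (faults so far: 4)
  Optimal total faults: 4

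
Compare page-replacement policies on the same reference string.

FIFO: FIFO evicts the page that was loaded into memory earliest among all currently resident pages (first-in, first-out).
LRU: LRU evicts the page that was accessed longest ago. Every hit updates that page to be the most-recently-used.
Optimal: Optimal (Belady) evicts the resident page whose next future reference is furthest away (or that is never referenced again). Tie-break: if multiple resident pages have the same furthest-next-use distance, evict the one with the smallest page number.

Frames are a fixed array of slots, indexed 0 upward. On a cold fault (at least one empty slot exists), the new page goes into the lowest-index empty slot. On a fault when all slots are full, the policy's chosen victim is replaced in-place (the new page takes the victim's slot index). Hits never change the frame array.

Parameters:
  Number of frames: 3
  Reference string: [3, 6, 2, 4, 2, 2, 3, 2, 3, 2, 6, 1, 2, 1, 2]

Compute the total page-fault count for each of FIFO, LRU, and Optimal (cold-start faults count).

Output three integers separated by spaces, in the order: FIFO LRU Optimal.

Answer: 8 7 6

Derivation:
--- FIFO ---
  step 0: ref 3 -> FAULT, frames=[3,-,-] (faults so far: 1)
  step 1: ref 6 -> FAULT, frames=[3,6,-] (faults so far: 2)
  step 2: ref 2 -> FAULT, frames=[3,6,2] (faults so far: 3)
  step 3: ref 4 -> FAULT, evict 3, frames=[4,6,2] (faults so far: 4)
  step 4: ref 2 -> HIT, frames=[4,6,2] (faults so far: 4)
  step 5: ref 2 -> HIT, frames=[4,6,2] (faults so far: 4)
  step 6: ref 3 -> FAULT, evict 6, frames=[4,3,2] (faults so far: 5)
  step 7: ref 2 -> HIT, frames=[4,3,2] (faults so far: 5)
  step 8: ref 3 -> HIT, frames=[4,3,2] (faults so far: 5)
  step 9: ref 2 -> HIT, frames=[4,3,2] (faults so far: 5)
  step 10: ref 6 -> FAULT, evict 2, frames=[4,3,6] (faults so far: 6)
  step 11: ref 1 -> FAULT, evict 4, frames=[1,3,6] (faults so far: 7)
  step 12: ref 2 -> FAULT, evict 3, frames=[1,2,6] (faults so far: 8)
  step 13: ref 1 -> HIT, frames=[1,2,6] (faults so far: 8)
  step 14: ref 2 -> HIT, frames=[1,2,6] (faults so far: 8)
  FIFO total faults: 8
--- LRU ---
  step 0: ref 3 -> FAULT, frames=[3,-,-] (faults so far: 1)
  step 1: ref 6 -> FAULT, frames=[3,6,-] (faults so far: 2)
  step 2: ref 2 -> FAULT, frames=[3,6,2] (faults so far: 3)
  step 3: ref 4 -> FAULT, evict 3, frames=[4,6,2] (faults so far: 4)
  step 4: ref 2 -> HIT, frames=[4,6,2] (faults so far: 4)
  step 5: ref 2 -> HIT, frames=[4,6,2] (faults so far: 4)
  step 6: ref 3 -> FAULT, evict 6, frames=[4,3,2] (faults so far: 5)
  step 7: ref 2 -> HIT, frames=[4,3,2] (faults so far: 5)
  step 8: ref 3 -> HIT, frames=[4,3,2] (faults so far: 5)
  step 9: ref 2 -> HIT, frames=[4,3,2] (faults so far: 5)
  step 10: ref 6 -> FAULT, evict 4, frames=[6,3,2] (faults so far: 6)
  step 11: ref 1 -> FAULT, evict 3, frames=[6,1,2] (faults so far: 7)
  step 12: ref 2 -> HIT, frames=[6,1,2] (faults so far: 7)
  step 13: ref 1 -> HIT, frames=[6,1,2] (faults so far: 7)
  step 14: ref 2 -> HIT, frames=[6,1,2] (faults so far: 7)
  LRU total faults: 7
--- Optimal ---
  step 0: ref 3 -> FAULT, frames=[3,-,-] (faults so far: 1)
  step 1: ref 6 -> FAULT, frames=[3,6,-] (faults so far: 2)
  step 2: ref 2 -> FAULT, frames=[3,6,2] (faults so far: 3)
  step 3: ref 4 -> FAULT, evict 6, frames=[3,4,2] (faults so far: 4)
  step 4: ref 2 -> HIT, frames=[3,4,2] (faults so far: 4)
  step 5: ref 2 -> HIT, frames=[3,4,2] (faults so far: 4)
  step 6: ref 3 -> HIT, frames=[3,4,2] (faults so far: 4)
  step 7: ref 2 -> HIT, frames=[3,4,2] (faults so far: 4)
  step 8: ref 3 -> HIT, frames=[3,4,2] (faults so far: 4)
  step 9: ref 2 -> HIT, frames=[3,4,2] (faults so far: 4)
  step 10: ref 6 -> FAULT, evict 3, frames=[6,4,2] (faults so far: 5)
  step 11: ref 1 -> FAULT, evict 4, frames=[6,1,2] (faults so far: 6)
  step 12: ref 2 -> HIT, frames=[6,1,2] (faults so far: 6)
  step 13: ref 1 -> HIT, frames=[6,1,2] (faults so far: 6)
  step 14: ref 2 -> HIT, frames=[6,1,2] (faults so far: 6)
  Optimal total faults: 6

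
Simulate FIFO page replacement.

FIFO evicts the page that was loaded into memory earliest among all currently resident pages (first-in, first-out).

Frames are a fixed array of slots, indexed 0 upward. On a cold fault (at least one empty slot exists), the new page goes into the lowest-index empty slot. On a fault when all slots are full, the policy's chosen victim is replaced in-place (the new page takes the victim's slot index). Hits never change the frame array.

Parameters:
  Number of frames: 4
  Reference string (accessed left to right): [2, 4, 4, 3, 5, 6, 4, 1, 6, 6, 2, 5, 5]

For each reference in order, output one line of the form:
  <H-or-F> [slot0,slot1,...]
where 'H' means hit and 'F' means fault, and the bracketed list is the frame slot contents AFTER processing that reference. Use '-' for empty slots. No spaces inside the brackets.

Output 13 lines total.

F [2,-,-,-]
F [2,4,-,-]
H [2,4,-,-]
F [2,4,3,-]
F [2,4,3,5]
F [6,4,3,5]
H [6,4,3,5]
F [6,1,3,5]
H [6,1,3,5]
H [6,1,3,5]
F [6,1,2,5]
H [6,1,2,5]
H [6,1,2,5]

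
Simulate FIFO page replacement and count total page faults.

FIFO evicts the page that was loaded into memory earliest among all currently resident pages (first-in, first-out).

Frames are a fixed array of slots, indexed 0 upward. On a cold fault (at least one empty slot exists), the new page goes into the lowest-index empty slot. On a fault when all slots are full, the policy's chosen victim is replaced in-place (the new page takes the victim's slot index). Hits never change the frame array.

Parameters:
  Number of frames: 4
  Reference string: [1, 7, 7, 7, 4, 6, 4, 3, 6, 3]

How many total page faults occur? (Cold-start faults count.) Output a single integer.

Step 0: ref 1 → FAULT, frames=[1,-,-,-]
Step 1: ref 7 → FAULT, frames=[1,7,-,-]
Step 2: ref 7 → HIT, frames=[1,7,-,-]
Step 3: ref 7 → HIT, frames=[1,7,-,-]
Step 4: ref 4 → FAULT, frames=[1,7,4,-]
Step 5: ref 6 → FAULT, frames=[1,7,4,6]
Step 6: ref 4 → HIT, frames=[1,7,4,6]
Step 7: ref 3 → FAULT (evict 1), frames=[3,7,4,6]
Step 8: ref 6 → HIT, frames=[3,7,4,6]
Step 9: ref 3 → HIT, frames=[3,7,4,6]
Total faults: 5

Answer: 5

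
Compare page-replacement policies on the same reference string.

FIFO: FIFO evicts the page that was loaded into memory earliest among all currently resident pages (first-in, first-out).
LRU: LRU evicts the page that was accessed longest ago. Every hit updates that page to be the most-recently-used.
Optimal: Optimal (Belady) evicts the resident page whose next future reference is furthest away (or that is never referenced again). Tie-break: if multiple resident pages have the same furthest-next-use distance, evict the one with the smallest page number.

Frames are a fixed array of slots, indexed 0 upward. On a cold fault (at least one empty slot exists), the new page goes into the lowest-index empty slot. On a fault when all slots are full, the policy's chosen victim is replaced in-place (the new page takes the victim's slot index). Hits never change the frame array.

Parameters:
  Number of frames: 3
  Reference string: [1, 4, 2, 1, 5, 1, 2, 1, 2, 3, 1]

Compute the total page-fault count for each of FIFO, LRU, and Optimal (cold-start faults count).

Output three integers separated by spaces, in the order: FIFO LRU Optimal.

Answer: 6 5 5

Derivation:
--- FIFO ---
  step 0: ref 1 -> FAULT, frames=[1,-,-] (faults so far: 1)
  step 1: ref 4 -> FAULT, frames=[1,4,-] (faults so far: 2)
  step 2: ref 2 -> FAULT, frames=[1,4,2] (faults so far: 3)
  step 3: ref 1 -> HIT, frames=[1,4,2] (faults so far: 3)
  step 4: ref 5 -> FAULT, evict 1, frames=[5,4,2] (faults so far: 4)
  step 5: ref 1 -> FAULT, evict 4, frames=[5,1,2] (faults so far: 5)
  step 6: ref 2 -> HIT, frames=[5,1,2] (faults so far: 5)
  step 7: ref 1 -> HIT, frames=[5,1,2] (faults so far: 5)
  step 8: ref 2 -> HIT, frames=[5,1,2] (faults so far: 5)
  step 9: ref 3 -> FAULT, evict 2, frames=[5,1,3] (faults so far: 6)
  step 10: ref 1 -> HIT, frames=[5,1,3] (faults so far: 6)
  FIFO total faults: 6
--- LRU ---
  step 0: ref 1 -> FAULT, frames=[1,-,-] (faults so far: 1)
  step 1: ref 4 -> FAULT, frames=[1,4,-] (faults so far: 2)
  step 2: ref 2 -> FAULT, frames=[1,4,2] (faults so far: 3)
  step 3: ref 1 -> HIT, frames=[1,4,2] (faults so far: 3)
  step 4: ref 5 -> FAULT, evict 4, frames=[1,5,2] (faults so far: 4)
  step 5: ref 1 -> HIT, frames=[1,5,2] (faults so far: 4)
  step 6: ref 2 -> HIT, frames=[1,5,2] (faults so far: 4)
  step 7: ref 1 -> HIT, frames=[1,5,2] (faults so far: 4)
  step 8: ref 2 -> HIT, frames=[1,5,2] (faults so far: 4)
  step 9: ref 3 -> FAULT, evict 5, frames=[1,3,2] (faults so far: 5)
  step 10: ref 1 -> HIT, frames=[1,3,2] (faults so far: 5)
  LRU total faults: 5
--- Optimal ---
  step 0: ref 1 -> FAULT, frames=[1,-,-] (faults so far: 1)
  step 1: ref 4 -> FAULT, frames=[1,4,-] (faults so far: 2)
  step 2: ref 2 -> FAULT, frames=[1,4,2] (faults so far: 3)
  step 3: ref 1 -> HIT, frames=[1,4,2] (faults so far: 3)
  step 4: ref 5 -> FAULT, evict 4, frames=[1,5,2] (faults so far: 4)
  step 5: ref 1 -> HIT, frames=[1,5,2] (faults so far: 4)
  step 6: ref 2 -> HIT, frames=[1,5,2] (faults so far: 4)
  step 7: ref 1 -> HIT, frames=[1,5,2] (faults so far: 4)
  step 8: ref 2 -> HIT, frames=[1,5,2] (faults so far: 4)
  step 9: ref 3 -> FAULT, evict 2, frames=[1,5,3] (faults so far: 5)
  step 10: ref 1 -> HIT, frames=[1,5,3] (faults so far: 5)
  Optimal total faults: 5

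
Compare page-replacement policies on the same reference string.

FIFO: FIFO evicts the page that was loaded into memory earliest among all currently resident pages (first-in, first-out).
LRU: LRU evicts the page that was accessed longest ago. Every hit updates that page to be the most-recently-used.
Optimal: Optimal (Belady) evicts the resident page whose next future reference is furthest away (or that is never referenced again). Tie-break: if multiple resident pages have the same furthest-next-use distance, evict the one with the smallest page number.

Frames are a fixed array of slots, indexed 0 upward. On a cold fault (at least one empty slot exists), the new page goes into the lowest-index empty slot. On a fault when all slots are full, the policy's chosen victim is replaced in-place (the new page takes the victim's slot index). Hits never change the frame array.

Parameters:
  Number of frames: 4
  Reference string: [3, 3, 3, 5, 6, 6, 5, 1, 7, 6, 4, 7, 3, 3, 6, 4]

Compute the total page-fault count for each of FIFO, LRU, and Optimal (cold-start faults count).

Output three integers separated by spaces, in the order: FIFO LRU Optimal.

--- FIFO ---
  step 0: ref 3 -> FAULT, frames=[3,-,-,-] (faults so far: 1)
  step 1: ref 3 -> HIT, frames=[3,-,-,-] (faults so far: 1)
  step 2: ref 3 -> HIT, frames=[3,-,-,-] (faults so far: 1)
  step 3: ref 5 -> FAULT, frames=[3,5,-,-] (faults so far: 2)
  step 4: ref 6 -> FAULT, frames=[3,5,6,-] (faults so far: 3)
  step 5: ref 6 -> HIT, frames=[3,5,6,-] (faults so far: 3)
  step 6: ref 5 -> HIT, frames=[3,5,6,-] (faults so far: 3)
  step 7: ref 1 -> FAULT, frames=[3,5,6,1] (faults so far: 4)
  step 8: ref 7 -> FAULT, evict 3, frames=[7,5,6,1] (faults so far: 5)
  step 9: ref 6 -> HIT, frames=[7,5,6,1] (faults so far: 5)
  step 10: ref 4 -> FAULT, evict 5, frames=[7,4,6,1] (faults so far: 6)
  step 11: ref 7 -> HIT, frames=[7,4,6,1] (faults so far: 6)
  step 12: ref 3 -> FAULT, evict 6, frames=[7,4,3,1] (faults so far: 7)
  step 13: ref 3 -> HIT, frames=[7,4,3,1] (faults so far: 7)
  step 14: ref 6 -> FAULT, evict 1, frames=[7,4,3,6] (faults so far: 8)
  step 15: ref 4 -> HIT, frames=[7,4,3,6] (faults so far: 8)
  FIFO total faults: 8
--- LRU ---
  step 0: ref 3 -> FAULT, frames=[3,-,-,-] (faults so far: 1)
  step 1: ref 3 -> HIT, frames=[3,-,-,-] (faults so far: 1)
  step 2: ref 3 -> HIT, frames=[3,-,-,-] (faults so far: 1)
  step 3: ref 5 -> FAULT, frames=[3,5,-,-] (faults so far: 2)
  step 4: ref 6 -> FAULT, frames=[3,5,6,-] (faults so far: 3)
  step 5: ref 6 -> HIT, frames=[3,5,6,-] (faults so far: 3)
  step 6: ref 5 -> HIT, frames=[3,5,6,-] (faults so far: 3)
  step 7: ref 1 -> FAULT, frames=[3,5,6,1] (faults so far: 4)
  step 8: ref 7 -> FAULT, evict 3, frames=[7,5,6,1] (faults so far: 5)
  step 9: ref 6 -> HIT, frames=[7,5,6,1] (faults so far: 5)
  step 10: ref 4 -> FAULT, evict 5, frames=[7,4,6,1] (faults so far: 6)
  step 11: ref 7 -> HIT, frames=[7,4,6,1] (faults so far: 6)
  step 12: ref 3 -> FAULT, evict 1, frames=[7,4,6,3] (faults so far: 7)
  step 13: ref 3 -> HIT, frames=[7,4,6,3] (faults so far: 7)
  step 14: ref 6 -> HIT, frames=[7,4,6,3] (faults so far: 7)
  step 15: ref 4 -> HIT, frames=[7,4,6,3] (faults so far: 7)
  LRU total faults: 7
--- Optimal ---
  step 0: ref 3 -> FAULT, frames=[3,-,-,-] (faults so far: 1)
  step 1: ref 3 -> HIT, frames=[3,-,-,-] (faults so far: 1)
  step 2: ref 3 -> HIT, frames=[3,-,-,-] (faults so far: 1)
  step 3: ref 5 -> FAULT, frames=[3,5,-,-] (faults so far: 2)
  step 4: ref 6 -> FAULT, frames=[3,5,6,-] (faults so far: 3)
  step 5: ref 6 -> HIT, frames=[3,5,6,-] (faults so far: 3)
  step 6: ref 5 -> HIT, frames=[3,5,6,-] (faults so far: 3)
  step 7: ref 1 -> FAULT, frames=[3,5,6,1] (faults so far: 4)
  step 8: ref 7 -> FAULT, evict 1, frames=[3,5,6,7] (faults so far: 5)
  step 9: ref 6 -> HIT, frames=[3,5,6,7] (faults so far: 5)
  step 10: ref 4 -> FAULT, evict 5, frames=[3,4,6,7] (faults so far: 6)
  step 11: ref 7 -> HIT, frames=[3,4,6,7] (faults so far: 6)
  step 12: ref 3 -> HIT, frames=[3,4,6,7] (faults so far: 6)
  step 13: ref 3 -> HIT, frames=[3,4,6,7] (faults so far: 6)
  step 14: ref 6 -> HIT, frames=[3,4,6,7] (faults so far: 6)
  step 15: ref 4 -> HIT, frames=[3,4,6,7] (faults so far: 6)
  Optimal total faults: 6

Answer: 8 7 6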